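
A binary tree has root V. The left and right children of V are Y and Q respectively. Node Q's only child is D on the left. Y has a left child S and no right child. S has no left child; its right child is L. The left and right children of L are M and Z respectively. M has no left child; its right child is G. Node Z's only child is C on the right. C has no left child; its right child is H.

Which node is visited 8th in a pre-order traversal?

C

Pre-order visits the node, then its left subtree, then its right subtree.
Visit V.
At V: go left to Y.
  Visit Y.
  At Y: go left to S.
    Visit S.
    At S: no left child.
    At S: go right to L.
      Visit L.
      At L: go left to M.
        Visit M.
        At M: no left child.
        At M: go right to G.
          G is a leaf — visit G.
      At L: go right to Z.
        Visit Z.
        At Z: no left child.
        At Z: go right to C.
          Visit C.
          At C: no left child.
          At C: go right to H.
            H is a leaf — visit H.
  At Y: no right child.
At V: go right to Q.
  Visit Q.
  At Q: go left to D.
    D is a leaf — visit D.
  At Q: no right child.
Full pre-order sequence: V, Y, S, L, M, G, Z, C, H, Q, D.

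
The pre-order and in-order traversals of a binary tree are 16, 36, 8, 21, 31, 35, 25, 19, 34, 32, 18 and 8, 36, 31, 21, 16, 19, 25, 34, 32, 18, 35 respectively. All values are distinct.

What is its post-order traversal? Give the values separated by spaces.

The first element of pre-order is the root; it splits in-order into left and right subtrees.
Root 16: left subtree has 4 nodes {8, 36, 31, 21}, right has 6 {19, 25, 34, 32, 18, 35}.
  Root 36: left subtree has 1 node {8}, right has 2 {31, 21}.
    Root 21: left subtree has 1 node {31}, right has 0 { }.
  Root 35: left subtree has 5 nodes {19, 25, 34, 32, 18}, right has 0 { }.
    Root 25: left subtree has 1 node {19}, right has 3 {34, 32, 18}.
      Root 34: left subtree has 0 nodes { }, right has 2 {32, 18}.
        Root 32: left subtree has 0 nodes { }, right has 1 {18}.

8 31 21 36 19 18 32 34 25 35 16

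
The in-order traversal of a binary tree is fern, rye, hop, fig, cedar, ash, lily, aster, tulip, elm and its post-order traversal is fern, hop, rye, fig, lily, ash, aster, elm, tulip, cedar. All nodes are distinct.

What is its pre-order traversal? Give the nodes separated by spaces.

The last element of post-order is the root; it splits in-order into left and right subtrees.
Root cedar: left subtree has 4 nodes {fern, rye, hop, fig}, right has 5 {ash, lily, aster, tulip, elm}.
  Root fig: left subtree has 3 nodes {fern, rye, hop}, right has 0 { }.
    Root rye: left subtree has 1 node {fern}, right has 1 {hop}.
  Root tulip: left subtree has 3 nodes {ash, lily, aster}, right has 1 {elm}.
    Root aster: left subtree has 2 nodes {ash, lily}, right has 0 { }.
      Root ash: left subtree has 0 nodes { }, right has 1 {lily}.

cedar fig rye fern hop tulip aster ash lily elm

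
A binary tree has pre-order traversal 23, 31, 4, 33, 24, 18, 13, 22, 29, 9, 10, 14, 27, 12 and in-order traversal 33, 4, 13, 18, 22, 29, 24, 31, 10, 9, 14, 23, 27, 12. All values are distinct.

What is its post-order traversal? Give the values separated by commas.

33, 13, 29, 22, 18, 24, 4, 10, 14, 9, 31, 12, 27, 23

The first element of pre-order is the root; it splits in-order into left and right subtrees.
Root 23: left subtree has 11 nodes {33, 4, 13, 18, 22, 29, 24, 31, 10, 9, 14}, right has 2 {27, 12}.
  Root 31: left subtree has 7 nodes {33, 4, 13, 18, 22, 29, 24}, right has 3 {10, 9, 14}.
    Root 4: left subtree has 1 node {33}, right has 5 {13, 18, 22, 29, 24}.
      Root 24: left subtree has 4 nodes {13, 18, 22, 29}, right has 0 { }.
        Root 18: left subtree has 1 node {13}, right has 2 {22, 29}.
          Root 22: left subtree has 0 nodes { }, right has 1 {29}.
    Root 9: left subtree has 1 node {10}, right has 1 {14}.
  Root 27: left subtree has 0 nodes { }, right has 1 {12}.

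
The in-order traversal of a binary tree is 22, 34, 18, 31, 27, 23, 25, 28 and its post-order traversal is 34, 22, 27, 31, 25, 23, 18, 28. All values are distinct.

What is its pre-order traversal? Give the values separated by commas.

28, 18, 22, 34, 23, 31, 27, 25

The last element of post-order is the root; it splits in-order into left and right subtrees.
Root 28: left subtree has 7 nodes {22, 34, 18, 31, 27, 23, 25}, right has 0 { }.
  Root 18: left subtree has 2 nodes {22, 34}, right has 4 {31, 27, 23, 25}.
    Root 22: left subtree has 0 nodes { }, right has 1 {34}.
    Root 23: left subtree has 2 nodes {31, 27}, right has 1 {25}.
      Root 31: left subtree has 0 nodes { }, right has 1 {27}.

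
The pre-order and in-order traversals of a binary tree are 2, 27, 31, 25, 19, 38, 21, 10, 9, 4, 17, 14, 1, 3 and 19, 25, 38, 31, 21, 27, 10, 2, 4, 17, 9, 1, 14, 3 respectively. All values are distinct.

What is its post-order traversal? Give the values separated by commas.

The first element of pre-order is the root; it splits in-order into left and right subtrees.
Root 2: left subtree has 7 nodes {19, 25, 38, 31, 21, 27, 10}, right has 6 {4, 17, 9, 1, 14, 3}.
  Root 27: left subtree has 5 nodes {19, 25, 38, 31, 21}, right has 1 {10}.
    Root 31: left subtree has 3 nodes {19, 25, 38}, right has 1 {21}.
      Root 25: left subtree has 1 node {19}, right has 1 {38}.
  Root 9: left subtree has 2 nodes {4, 17}, right has 3 {1, 14, 3}.
    Root 4: left subtree has 0 nodes { }, right has 1 {17}.
    Root 14: left subtree has 1 node {1}, right has 1 {3}.

19, 38, 25, 21, 31, 10, 27, 17, 4, 1, 3, 14, 9, 2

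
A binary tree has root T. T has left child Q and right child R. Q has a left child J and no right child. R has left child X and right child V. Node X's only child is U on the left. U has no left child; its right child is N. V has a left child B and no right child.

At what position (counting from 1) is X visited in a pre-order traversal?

5

Pre-order visits the node, then its left subtree, then its right subtree.
Visit T.
At T: go left to Q.
  Visit Q.
  At Q: go left to J.
    J is a leaf — visit J.
  At Q: no right child.
At T: go right to R.
  Visit R.
  At R: go left to X.
    Visit X.
    At X: go left to U.
      Visit U.
      At U: no left child.
      At U: go right to N.
        N is a leaf — visit N.
    At X: no right child.
  At R: go right to V.
    Visit V.
    At V: go left to B.
      B is a leaf — visit B.
    At V: no right child.
Full pre-order sequence: T, Q, J, R, X, U, N, V, B.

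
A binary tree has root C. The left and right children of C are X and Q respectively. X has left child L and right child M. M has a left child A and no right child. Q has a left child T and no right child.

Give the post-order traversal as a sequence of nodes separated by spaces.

Post-order visits the left subtree, then the right subtree, then the node.
At C: go left to X.
  At X: go left to L.
    L is a leaf — visit L.
  At X: go right to M.
    At M: go left to A.
      A is a leaf — visit A.
    At M: no right child.
    Visit M.
  Visit X.
At C: go right to Q.
  At Q: go left to T.
    T is a leaf — visit T.
  At Q: no right child.
  Visit Q.
Visit C.

L A M X T Q C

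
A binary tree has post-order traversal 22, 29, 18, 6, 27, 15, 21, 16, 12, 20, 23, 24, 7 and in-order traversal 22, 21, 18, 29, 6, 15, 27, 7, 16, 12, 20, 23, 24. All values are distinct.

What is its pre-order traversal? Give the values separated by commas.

The last element of post-order is the root; it splits in-order into left and right subtrees.
Root 7: left subtree has 7 nodes {22, 21, 18, 29, 6, 15, 27}, right has 5 {16, 12, 20, 23, 24}.
  Root 21: left subtree has 1 node {22}, right has 5 {18, 29, 6, 15, 27}.
    Root 15: left subtree has 3 nodes {18, 29, 6}, right has 1 {27}.
      Root 6: left subtree has 2 nodes {18, 29}, right has 0 { }.
        Root 18: left subtree has 0 nodes { }, right has 1 {29}.
  Root 24: left subtree has 4 nodes {16, 12, 20, 23}, right has 0 { }.
    Root 23: left subtree has 3 nodes {16, 12, 20}, right has 0 { }.
      Root 20: left subtree has 2 nodes {16, 12}, right has 0 { }.
        Root 12: left subtree has 1 node {16}, right has 0 { }.

7, 21, 22, 15, 6, 18, 29, 27, 24, 23, 20, 12, 16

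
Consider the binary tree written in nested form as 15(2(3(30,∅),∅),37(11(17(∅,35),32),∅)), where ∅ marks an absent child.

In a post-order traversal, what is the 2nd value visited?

3

Post-order visits the left subtree, then the right subtree, then the node.
At 15: go left to 2.
  At 2: go left to 3.
    At 3: go left to 30.
      30 is a leaf — visit 30.
    At 3: no right child.
    Visit 3.
  At 2: no right child.
  Visit 2.
At 15: go right to 37.
  At 37: go left to 11.
    At 11: go left to 17.
      At 17: no left child.
      At 17: go right to 35.
        35 is a leaf — visit 35.
      Visit 17.
    At 11: go right to 32.
      32 is a leaf — visit 32.
    Visit 11.
  At 37: no right child.
  Visit 37.
Visit 15.
Full post-order sequence: 30, 3, 2, 35, 17, 32, 11, 37, 15.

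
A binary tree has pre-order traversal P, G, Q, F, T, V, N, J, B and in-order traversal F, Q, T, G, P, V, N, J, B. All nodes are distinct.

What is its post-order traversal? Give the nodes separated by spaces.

F T Q G B J N V P

The first element of pre-order is the root; it splits in-order into left and right subtrees.
Root P: left subtree has 4 nodes {F, Q, T, G}, right has 4 {V, N, J, B}.
  Root G: left subtree has 3 nodes {F, Q, T}, right has 0 { }.
    Root Q: left subtree has 1 node {F}, right has 1 {T}.
  Root V: left subtree has 0 nodes { }, right has 3 {N, J, B}.
    Root N: left subtree has 0 nodes { }, right has 2 {J, B}.
      Root J: left subtree has 0 nodes { }, right has 1 {B}.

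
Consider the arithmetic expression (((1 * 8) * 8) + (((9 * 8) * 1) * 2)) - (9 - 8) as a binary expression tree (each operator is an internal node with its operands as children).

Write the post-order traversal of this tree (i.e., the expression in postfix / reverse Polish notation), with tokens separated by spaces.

Post-order on an expression tree gives postfix notation: for each operator, emit left operand, right operand, then the operator.

1 8 * 8 * 9 8 * 1 * 2 * + 9 8 - -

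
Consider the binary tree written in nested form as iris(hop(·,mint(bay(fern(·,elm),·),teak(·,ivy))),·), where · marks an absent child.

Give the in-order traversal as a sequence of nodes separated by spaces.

In-order visits the left subtree, then the node, then the right subtree.
At iris: go left to hop.
  At hop: no left child.
  Visit hop.
  At hop: go right to mint.
    At mint: go left to bay.
      At bay: go left to fern.
        At fern: no left child.
        Visit fern.
        At fern: go right to elm.
          elm is a leaf — visit elm.
      Visit bay.
      At bay: no right child.
    Visit mint.
    At mint: go right to teak.
      At teak: no left child.
      Visit teak.
      At teak: go right to ivy.
        ivy is a leaf — visit ivy.
Visit iris.
At iris: no right child.

hop fern elm bay mint teak ivy iris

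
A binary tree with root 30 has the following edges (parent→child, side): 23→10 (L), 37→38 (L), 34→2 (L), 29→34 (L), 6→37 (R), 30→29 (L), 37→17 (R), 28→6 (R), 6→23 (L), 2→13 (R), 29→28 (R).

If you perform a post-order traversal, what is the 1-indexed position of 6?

Post-order visits the left subtree, then the right subtree, then the node.
At 30: go left to 29.
  At 29: go left to 34.
    At 34: go left to 2.
      At 2: no left child.
      At 2: go right to 13.
        13 is a leaf — visit 13.
      Visit 2.
    At 34: no right child.
    Visit 34.
  At 29: go right to 28.
    At 28: no left child.
    At 28: go right to 6.
      At 6: go left to 23.
        At 23: go left to 10.
          10 is a leaf — visit 10.
        At 23: no right child.
        Visit 23.
      At 6: go right to 37.
        At 37: go left to 38.
          38 is a leaf — visit 38.
        At 37: go right to 17.
          17 is a leaf — visit 17.
        Visit 37.
      Visit 6.
    Visit 28.
  Visit 29.
At 30: no right child.
Visit 30.
Full post-order sequence: 13, 2, 34, 10, 23, 38, 17, 37, 6, 28, 29, 30.

9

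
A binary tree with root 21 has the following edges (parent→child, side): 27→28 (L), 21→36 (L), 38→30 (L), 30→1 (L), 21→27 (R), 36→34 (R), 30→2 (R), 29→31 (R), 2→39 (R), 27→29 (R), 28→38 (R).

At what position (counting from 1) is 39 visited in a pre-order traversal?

Pre-order visits the node, then its left subtree, then its right subtree.
Visit 21.
At 21: go left to 36.
  Visit 36.
  At 36: no left child.
  At 36: go right to 34.
    34 is a leaf — visit 34.
At 21: go right to 27.
  Visit 27.
  At 27: go left to 28.
    Visit 28.
    At 28: no left child.
    At 28: go right to 38.
      Visit 38.
      At 38: go left to 30.
        Visit 30.
        At 30: go left to 1.
          1 is a leaf — visit 1.
        At 30: go right to 2.
          Visit 2.
          At 2: no left child.
          At 2: go right to 39.
            39 is a leaf — visit 39.
      At 38: no right child.
  At 27: go right to 29.
    Visit 29.
    At 29: no left child.
    At 29: go right to 31.
      31 is a leaf — visit 31.
Full pre-order sequence: 21, 36, 34, 27, 28, 38, 30, 1, 2, 39, 29, 31.

10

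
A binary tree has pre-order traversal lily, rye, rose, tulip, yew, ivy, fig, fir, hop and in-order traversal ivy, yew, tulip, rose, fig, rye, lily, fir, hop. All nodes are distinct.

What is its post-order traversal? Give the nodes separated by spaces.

ivy yew tulip fig rose rye hop fir lily

The first element of pre-order is the root; it splits in-order into left and right subtrees.
Root lily: left subtree has 6 nodes {ivy, yew, tulip, rose, fig, rye}, right has 2 {fir, hop}.
  Root rye: left subtree has 5 nodes {ivy, yew, tulip, rose, fig}, right has 0 { }.
    Root rose: left subtree has 3 nodes {ivy, yew, tulip}, right has 1 {fig}.
      Root tulip: left subtree has 2 nodes {ivy, yew}, right has 0 { }.
        Root yew: left subtree has 1 node {ivy}, right has 0 { }.
  Root fir: left subtree has 0 nodes { }, right has 1 {hop}.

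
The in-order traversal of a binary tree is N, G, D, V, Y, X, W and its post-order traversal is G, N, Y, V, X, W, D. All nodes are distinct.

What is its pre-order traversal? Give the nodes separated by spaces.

The last element of post-order is the root; it splits in-order into left and right subtrees.
Root D: left subtree has 2 nodes {N, G}, right has 4 {V, Y, X, W}.
  Root N: left subtree has 0 nodes { }, right has 1 {G}.
  Root W: left subtree has 3 nodes {V, Y, X}, right has 0 { }.
    Root X: left subtree has 2 nodes {V, Y}, right has 0 { }.
      Root V: left subtree has 0 nodes { }, right has 1 {Y}.

D N G W X V Y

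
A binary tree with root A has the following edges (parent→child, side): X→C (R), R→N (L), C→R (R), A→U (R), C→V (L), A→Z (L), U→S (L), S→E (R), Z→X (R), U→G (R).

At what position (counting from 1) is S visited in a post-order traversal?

Post-order visits the left subtree, then the right subtree, then the node.
At A: go left to Z.
  At Z: no left child.
  At Z: go right to X.
    At X: no left child.
    At X: go right to C.
      At C: go left to V.
        V is a leaf — visit V.
      At C: go right to R.
        At R: go left to N.
          N is a leaf — visit N.
        At R: no right child.
        Visit R.
      Visit C.
    Visit X.
  Visit Z.
At A: go right to U.
  At U: go left to S.
    At S: no left child.
    At S: go right to E.
      E is a leaf — visit E.
    Visit S.
  At U: go right to G.
    G is a leaf — visit G.
  Visit U.
Visit A.
Full post-order sequence: V, N, R, C, X, Z, E, S, G, U, A.

8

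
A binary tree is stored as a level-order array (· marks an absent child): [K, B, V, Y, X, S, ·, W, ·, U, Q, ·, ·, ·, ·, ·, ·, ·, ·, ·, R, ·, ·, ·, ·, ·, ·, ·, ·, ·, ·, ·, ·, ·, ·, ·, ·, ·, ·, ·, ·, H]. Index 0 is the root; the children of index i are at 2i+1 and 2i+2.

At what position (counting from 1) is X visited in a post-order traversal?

7

Post-order visits the left subtree, then the right subtree, then the node.
At K: go left to B.
  At B: go left to Y.
    At Y: go left to W.
      W is a leaf — visit W.
    At Y: no right child.
    Visit Y.
  At B: go right to X.
    At X: go left to U.
      At U: no left child.
      At U: go right to R.
        At R: go left to H.
          H is a leaf — visit H.
        At R: no right child.
        Visit R.
      Visit U.
    At X: go right to Q.
      Q is a leaf — visit Q.
    Visit X.
  Visit B.
At K: go right to V.
  At V: go left to S.
    S is a leaf — visit S.
  At V: no right child.
  Visit V.
Visit K.
Full post-order sequence: W, Y, H, R, U, Q, X, B, S, V, K.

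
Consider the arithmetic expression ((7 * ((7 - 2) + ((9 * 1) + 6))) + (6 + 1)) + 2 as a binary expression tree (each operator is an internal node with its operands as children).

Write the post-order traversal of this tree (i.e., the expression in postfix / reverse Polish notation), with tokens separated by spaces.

7 7 2 - 9 1 * 6 + + * 6 1 + + 2 +

Post-order on an expression tree gives postfix notation: for each operator, emit left operand, right operand, then the operator.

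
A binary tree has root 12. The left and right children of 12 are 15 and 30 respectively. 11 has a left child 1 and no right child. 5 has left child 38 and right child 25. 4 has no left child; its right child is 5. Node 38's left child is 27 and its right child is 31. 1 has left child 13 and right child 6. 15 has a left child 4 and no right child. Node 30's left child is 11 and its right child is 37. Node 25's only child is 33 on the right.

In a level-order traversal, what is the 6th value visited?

37

Level-order visits nodes level by level from the root, left to right within each level.
Level 0: 12
Level 1: 15, 30
Level 2: 4, 11, 37
Level 3: 5, 1
Level 4: 38, 25, 13, 6
Level 5: 27, 31, 33
Full level-order sequence: 12, 15, 30, 4, 11, 37, 5, 1, 38, 25, 13, 6, 27, 31, 33.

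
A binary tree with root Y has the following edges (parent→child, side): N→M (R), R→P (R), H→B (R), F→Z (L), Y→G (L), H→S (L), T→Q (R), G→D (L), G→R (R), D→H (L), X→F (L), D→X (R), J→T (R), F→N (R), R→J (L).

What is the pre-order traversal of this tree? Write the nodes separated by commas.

Pre-order visits the node, then its left subtree, then its right subtree.
Visit Y.
At Y: go left to G.
  Visit G.
  At G: go left to D.
    Visit D.
    At D: go left to H.
      Visit H.
      At H: go left to S.
        S is a leaf — visit S.
      At H: go right to B.
        B is a leaf — visit B.
    At D: go right to X.
      Visit X.
      At X: go left to F.
        Visit F.
        At F: go left to Z.
          Z is a leaf — visit Z.
        At F: go right to N.
          Visit N.
          At N: no left child.
          At N: go right to M.
            M is a leaf — visit M.
      At X: no right child.
  At G: go right to R.
    Visit R.
    At R: go left to J.
      Visit J.
      At J: no left child.
      At J: go right to T.
        Visit T.
        At T: no left child.
        At T: go right to Q.
          Q is a leaf — visit Q.
    At R: go right to P.
      P is a leaf — visit P.
At Y: no right child.

Y, G, D, H, S, B, X, F, Z, N, M, R, J, T, Q, P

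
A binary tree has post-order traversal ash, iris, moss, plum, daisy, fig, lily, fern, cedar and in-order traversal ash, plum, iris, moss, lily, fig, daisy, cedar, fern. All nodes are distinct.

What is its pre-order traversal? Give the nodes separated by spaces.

cedar lily plum ash moss iris fig daisy fern

The last element of post-order is the root; it splits in-order into left and right subtrees.
Root cedar: left subtree has 7 nodes {ash, plum, iris, moss, lily, fig, daisy}, right has 1 {fern}.
  Root lily: left subtree has 4 nodes {ash, plum, iris, moss}, right has 2 {fig, daisy}.
    Root plum: left subtree has 1 node {ash}, right has 2 {iris, moss}.
      Root moss: left subtree has 1 node {iris}, right has 0 { }.
    Root fig: left subtree has 0 nodes { }, right has 1 {daisy}.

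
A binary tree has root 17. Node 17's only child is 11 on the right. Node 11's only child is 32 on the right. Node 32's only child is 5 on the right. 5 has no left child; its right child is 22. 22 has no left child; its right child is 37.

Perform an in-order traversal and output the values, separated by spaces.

17 11 32 5 22 37

In-order visits the left subtree, then the node, then the right subtree.
At 17: no left child.
Visit 17.
At 17: go right to 11.
  At 11: no left child.
  Visit 11.
  At 11: go right to 32.
    At 32: no left child.
    Visit 32.
    At 32: go right to 5.
      At 5: no left child.
      Visit 5.
      At 5: go right to 22.
        At 22: no left child.
        Visit 22.
        At 22: go right to 37.
          37 is a leaf — visit 37.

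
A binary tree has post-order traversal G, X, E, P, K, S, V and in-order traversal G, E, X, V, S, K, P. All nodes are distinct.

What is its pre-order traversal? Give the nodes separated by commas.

V, E, G, X, S, K, P

The last element of post-order is the root; it splits in-order into left and right subtrees.
Root V: left subtree has 3 nodes {G, E, X}, right has 3 {S, K, P}.
  Root E: left subtree has 1 node {G}, right has 1 {X}.
  Root S: left subtree has 0 nodes { }, right has 2 {K, P}.
    Root K: left subtree has 0 nodes { }, right has 1 {P}.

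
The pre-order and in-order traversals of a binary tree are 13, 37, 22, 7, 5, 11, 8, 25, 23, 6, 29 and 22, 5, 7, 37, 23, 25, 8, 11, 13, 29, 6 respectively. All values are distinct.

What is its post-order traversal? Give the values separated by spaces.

5 7 22 23 25 8 11 37 29 6 13

The first element of pre-order is the root; it splits in-order into left and right subtrees.
Root 13: left subtree has 8 nodes {22, 5, 7, 37, 23, 25, 8, 11}, right has 2 {29, 6}.
  Root 37: left subtree has 3 nodes {22, 5, 7}, right has 4 {23, 25, 8, 11}.
    Root 22: left subtree has 0 nodes { }, right has 2 {5, 7}.
      Root 7: left subtree has 1 node {5}, right has 0 { }.
    Root 11: left subtree has 3 nodes {23, 25, 8}, right has 0 { }.
      Root 8: left subtree has 2 nodes {23, 25}, right has 0 { }.
        Root 25: left subtree has 1 node {23}, right has 0 { }.
  Root 6: left subtree has 1 node {29}, right has 0 { }.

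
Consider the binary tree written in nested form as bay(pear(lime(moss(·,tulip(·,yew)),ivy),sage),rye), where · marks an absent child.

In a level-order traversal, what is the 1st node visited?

bay

Level-order visits nodes level by level from the root, left to right within each level.
Level 0: bay
Level 1: pear, rye
Level 2: lime, sage
Level 3: moss, ivy
Level 4: tulip
Level 5: yew
Full level-order sequence: bay, pear, rye, lime, sage, moss, ivy, tulip, yew.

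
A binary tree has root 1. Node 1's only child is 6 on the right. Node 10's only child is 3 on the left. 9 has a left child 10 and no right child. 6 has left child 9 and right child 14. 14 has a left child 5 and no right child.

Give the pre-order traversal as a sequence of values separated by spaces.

Pre-order visits the node, then its left subtree, then its right subtree.
Visit 1.
At 1: no left child.
At 1: go right to 6.
  Visit 6.
  At 6: go left to 9.
    Visit 9.
    At 9: go left to 10.
      Visit 10.
      At 10: go left to 3.
        3 is a leaf — visit 3.
      At 10: no right child.
    At 9: no right child.
  At 6: go right to 14.
    Visit 14.
    At 14: go left to 5.
      5 is a leaf — visit 5.
    At 14: no right child.

1 6 9 10 3 14 5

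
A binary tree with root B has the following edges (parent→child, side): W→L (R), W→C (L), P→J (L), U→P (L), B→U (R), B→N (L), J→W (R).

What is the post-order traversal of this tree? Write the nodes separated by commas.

Post-order visits the left subtree, then the right subtree, then the node.
At B: go left to N.
  N is a leaf — visit N.
At B: go right to U.
  At U: go left to P.
    At P: go left to J.
      At J: no left child.
      At J: go right to W.
        At W: go left to C.
          C is a leaf — visit C.
        At W: go right to L.
          L is a leaf — visit L.
        Visit W.
      Visit J.
    At P: no right child.
    Visit P.
  At U: no right child.
  Visit U.
Visit B.

N, C, L, W, J, P, U, B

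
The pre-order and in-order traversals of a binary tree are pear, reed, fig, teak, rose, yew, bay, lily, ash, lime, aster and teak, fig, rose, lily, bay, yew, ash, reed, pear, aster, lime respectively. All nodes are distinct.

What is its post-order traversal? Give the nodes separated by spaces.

The first element of pre-order is the root; it splits in-order into left and right subtrees.
Root pear: left subtree has 8 nodes {teak, fig, rose, lily, bay, yew, ash, reed}, right has 2 {aster, lime}.
  Root reed: left subtree has 7 nodes {teak, fig, rose, lily, bay, yew, ash}, right has 0 { }.
    Root fig: left subtree has 1 node {teak}, right has 5 {rose, lily, bay, yew, ash}.
      Root rose: left subtree has 0 nodes { }, right has 4 {lily, bay, yew, ash}.
        Root yew: left subtree has 2 nodes {lily, bay}, right has 1 {ash}.
          Root bay: left subtree has 1 node {lily}, right has 0 { }.
  Root lime: left subtree has 1 node {aster}, right has 0 { }.

teak lily bay ash yew rose fig reed aster lime pear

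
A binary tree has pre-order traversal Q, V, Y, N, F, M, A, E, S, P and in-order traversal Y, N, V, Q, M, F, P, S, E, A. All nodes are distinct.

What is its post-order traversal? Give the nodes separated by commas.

The first element of pre-order is the root; it splits in-order into left and right subtrees.
Root Q: left subtree has 3 nodes {Y, N, V}, right has 6 {M, F, P, S, E, A}.
  Root V: left subtree has 2 nodes {Y, N}, right has 0 { }.
    Root Y: left subtree has 0 nodes { }, right has 1 {N}.
  Root F: left subtree has 1 node {M}, right has 4 {P, S, E, A}.
    Root A: left subtree has 3 nodes {P, S, E}, right has 0 { }.
      Root E: left subtree has 2 nodes {P, S}, right has 0 { }.
        Root S: left subtree has 1 node {P}, right has 0 { }.

N, Y, V, M, P, S, E, A, F, Q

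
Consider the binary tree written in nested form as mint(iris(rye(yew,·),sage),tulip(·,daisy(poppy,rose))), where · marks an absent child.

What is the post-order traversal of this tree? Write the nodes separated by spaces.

yew rye sage iris poppy rose daisy tulip mint

Post-order visits the left subtree, then the right subtree, then the node.
At mint: go left to iris.
  At iris: go left to rye.
    At rye: go left to yew.
      yew is a leaf — visit yew.
    At rye: no right child.
    Visit rye.
  At iris: go right to sage.
    sage is a leaf — visit sage.
  Visit iris.
At mint: go right to tulip.
  At tulip: no left child.
  At tulip: go right to daisy.
    At daisy: go left to poppy.
      poppy is a leaf — visit poppy.
    At daisy: go right to rose.
      rose is a leaf — visit rose.
    Visit daisy.
  Visit tulip.
Visit mint.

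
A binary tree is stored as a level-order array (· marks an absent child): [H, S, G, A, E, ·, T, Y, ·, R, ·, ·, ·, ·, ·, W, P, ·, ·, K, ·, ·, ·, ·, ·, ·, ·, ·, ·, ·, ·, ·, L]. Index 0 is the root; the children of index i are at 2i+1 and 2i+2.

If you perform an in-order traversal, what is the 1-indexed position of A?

5

In-order visits the left subtree, then the node, then the right subtree.
At H: go left to S.
  At S: go left to A.
    At A: go left to Y.
      At Y: go left to W.
        At W: no left child.
        Visit W.
        At W: go right to L.
          L is a leaf — visit L.
      Visit Y.
      At Y: go right to P.
        P is a leaf — visit P.
    Visit A.
    At A: no right child.
  Visit S.
  At S: go right to E.
    At E: go left to R.
      At R: go left to K.
        K is a leaf — visit K.
      Visit R.
      At R: no right child.
    Visit E.
    At E: no right child.
Visit H.
At H: go right to G.
  At G: no left child.
  Visit G.
  At G: go right to T.
    T is a leaf — visit T.
Full in-order sequence: W, L, Y, P, A, S, K, R, E, H, G, T.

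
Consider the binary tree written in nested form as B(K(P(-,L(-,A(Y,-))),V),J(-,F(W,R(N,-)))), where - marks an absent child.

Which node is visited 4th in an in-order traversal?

In-order visits the left subtree, then the node, then the right subtree.
At B: go left to K.
  At K: go left to P.
    At P: no left child.
    Visit P.
    At P: go right to L.
      At L: no left child.
      Visit L.
      At L: go right to A.
        At A: go left to Y.
          Y is a leaf — visit Y.
        Visit A.
        At A: no right child.
  Visit K.
  At K: go right to V.
    V is a leaf — visit V.
Visit B.
At B: go right to J.
  At J: no left child.
  Visit J.
  At J: go right to F.
    At F: go left to W.
      W is a leaf — visit W.
    Visit F.
    At F: go right to R.
      At R: go left to N.
        N is a leaf — visit N.
      Visit R.
      At R: no right child.
Full in-order sequence: P, L, Y, A, K, V, B, J, W, F, N, R.

A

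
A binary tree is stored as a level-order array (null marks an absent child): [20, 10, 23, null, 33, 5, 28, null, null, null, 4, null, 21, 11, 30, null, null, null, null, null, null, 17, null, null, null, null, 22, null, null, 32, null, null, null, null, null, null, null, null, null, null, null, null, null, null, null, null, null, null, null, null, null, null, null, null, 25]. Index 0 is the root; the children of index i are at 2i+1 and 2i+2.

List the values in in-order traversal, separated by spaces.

10 33 17 4 20 5 21 22 25 23 11 28 32 30

In-order visits the left subtree, then the node, then the right subtree.
At 20: go left to 10.
  At 10: no left child.
  Visit 10.
  At 10: go right to 33.
    At 33: no left child.
    Visit 33.
    At 33: go right to 4.
      At 4: go left to 17.
        17 is a leaf — visit 17.
      Visit 4.
      At 4: no right child.
Visit 20.
At 20: go right to 23.
  At 23: go left to 5.
    At 5: no left child.
    Visit 5.
    At 5: go right to 21.
      At 21: no left child.
      Visit 21.
      At 21: go right to 22.
        At 22: no left child.
        Visit 22.
        At 22: go right to 25.
          25 is a leaf — visit 25.
  Visit 23.
  At 23: go right to 28.
    At 28: go left to 11.
      11 is a leaf — visit 11.
    Visit 28.
    At 28: go right to 30.
      At 30: go left to 32.
        32 is a leaf — visit 32.
      Visit 30.
      At 30: no right child.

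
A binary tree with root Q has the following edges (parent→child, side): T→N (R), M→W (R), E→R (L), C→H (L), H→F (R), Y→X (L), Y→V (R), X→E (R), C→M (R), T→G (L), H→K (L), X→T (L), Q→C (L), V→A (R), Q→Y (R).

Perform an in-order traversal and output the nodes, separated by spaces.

K H F C M W Q G T N X R E Y V A

In-order visits the left subtree, then the node, then the right subtree.
At Q: go left to C.
  At C: go left to H.
    At H: go left to K.
      K is a leaf — visit K.
    Visit H.
    At H: go right to F.
      F is a leaf — visit F.
  Visit C.
  At C: go right to M.
    At M: no left child.
    Visit M.
    At M: go right to W.
      W is a leaf — visit W.
Visit Q.
At Q: go right to Y.
  At Y: go left to X.
    At X: go left to T.
      At T: go left to G.
        G is a leaf — visit G.
      Visit T.
      At T: go right to N.
        N is a leaf — visit N.
    Visit X.
    At X: go right to E.
      At E: go left to R.
        R is a leaf — visit R.
      Visit E.
      At E: no right child.
  Visit Y.
  At Y: go right to V.
    At V: no left child.
    Visit V.
    At V: go right to A.
      A is a leaf — visit A.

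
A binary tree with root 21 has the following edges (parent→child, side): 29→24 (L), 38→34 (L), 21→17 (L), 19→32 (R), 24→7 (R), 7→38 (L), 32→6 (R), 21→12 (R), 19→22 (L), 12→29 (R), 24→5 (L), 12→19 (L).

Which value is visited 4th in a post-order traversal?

Post-order visits the left subtree, then the right subtree, then the node.
At 21: go left to 17.
  17 is a leaf — visit 17.
At 21: go right to 12.
  At 12: go left to 19.
    At 19: go left to 22.
      22 is a leaf — visit 22.
    At 19: go right to 32.
      At 32: no left child.
      At 32: go right to 6.
        6 is a leaf — visit 6.
      Visit 32.
    Visit 19.
  At 12: go right to 29.
    At 29: go left to 24.
      At 24: go left to 5.
        5 is a leaf — visit 5.
      At 24: go right to 7.
        At 7: go left to 38.
          At 38: go left to 34.
            34 is a leaf — visit 34.
          At 38: no right child.
          Visit 38.
        At 7: no right child.
        Visit 7.
      Visit 24.
    At 29: no right child.
    Visit 29.
  Visit 12.
Visit 21.
Full post-order sequence: 17, 22, 6, 32, 19, 5, 34, 38, 7, 24, 29, 12, 21.

32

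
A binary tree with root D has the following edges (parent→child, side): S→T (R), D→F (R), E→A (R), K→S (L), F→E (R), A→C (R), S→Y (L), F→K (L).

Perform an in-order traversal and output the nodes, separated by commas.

In-order visits the left subtree, then the node, then the right subtree.
At D: no left child.
Visit D.
At D: go right to F.
  At F: go left to K.
    At K: go left to S.
      At S: go left to Y.
        Y is a leaf — visit Y.
      Visit S.
      At S: go right to T.
        T is a leaf — visit T.
    Visit K.
    At K: no right child.
  Visit F.
  At F: go right to E.
    At E: no left child.
    Visit E.
    At E: go right to A.
      At A: no left child.
      Visit A.
      At A: go right to C.
        C is a leaf — visit C.

D, Y, S, T, K, F, E, A, C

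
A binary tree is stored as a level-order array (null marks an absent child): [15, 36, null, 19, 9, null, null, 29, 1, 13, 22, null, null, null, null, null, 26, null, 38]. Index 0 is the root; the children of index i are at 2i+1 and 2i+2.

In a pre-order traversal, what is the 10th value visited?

22

Pre-order visits the node, then its left subtree, then its right subtree.
Visit 15.
At 15: go left to 36.
  Visit 36.
  At 36: go left to 19.
    Visit 19.
    At 19: go left to 29.
      Visit 29.
      At 29: no left child.
      At 29: go right to 26.
        26 is a leaf — visit 26.
    At 19: go right to 1.
      Visit 1.
      At 1: no left child.
      At 1: go right to 38.
        38 is a leaf — visit 38.
  At 36: go right to 9.
    Visit 9.
    At 9: go left to 13.
      13 is a leaf — visit 13.
    At 9: go right to 22.
      22 is a leaf — visit 22.
At 15: no right child.
Full pre-order sequence: 15, 36, 19, 29, 26, 1, 38, 9, 13, 22.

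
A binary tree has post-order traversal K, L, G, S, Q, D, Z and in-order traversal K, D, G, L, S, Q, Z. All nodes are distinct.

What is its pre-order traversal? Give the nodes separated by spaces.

Z D K Q S G L

The last element of post-order is the root; it splits in-order into left and right subtrees.
Root Z: left subtree has 6 nodes {K, D, G, L, S, Q}, right has 0 { }.
  Root D: left subtree has 1 node {K}, right has 4 {G, L, S, Q}.
    Root Q: left subtree has 3 nodes {G, L, S}, right has 0 { }.
      Root S: left subtree has 2 nodes {G, L}, right has 0 { }.
        Root G: left subtree has 0 nodes { }, right has 1 {L}.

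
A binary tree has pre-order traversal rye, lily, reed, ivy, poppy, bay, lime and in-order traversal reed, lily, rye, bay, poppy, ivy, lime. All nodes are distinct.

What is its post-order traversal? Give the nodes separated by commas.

reed, lily, bay, poppy, lime, ivy, rye

The first element of pre-order is the root; it splits in-order into left and right subtrees.
Root rye: left subtree has 2 nodes {reed, lily}, right has 4 {bay, poppy, ivy, lime}.
  Root lily: left subtree has 1 node {reed}, right has 0 { }.
  Root ivy: left subtree has 2 nodes {bay, poppy}, right has 1 {lime}.
    Root poppy: left subtree has 1 node {bay}, right has 0 { }.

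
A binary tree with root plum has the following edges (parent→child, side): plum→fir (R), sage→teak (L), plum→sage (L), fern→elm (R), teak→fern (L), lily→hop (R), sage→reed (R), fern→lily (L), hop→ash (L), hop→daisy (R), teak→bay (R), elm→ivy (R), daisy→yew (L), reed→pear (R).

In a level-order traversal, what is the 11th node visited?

hop

Level-order visits nodes level by level from the root, left to right within each level.
Level 0: plum
Level 1: sage, fir
Level 2: teak, reed
Level 3: fern, bay, pear
Level 4: lily, elm
Level 5: hop, ivy
Level 6: ash, daisy
Level 7: yew
Full level-order sequence: plum, sage, fir, teak, reed, fern, bay, pear, lily, elm, hop, ivy, ash, daisy, yew.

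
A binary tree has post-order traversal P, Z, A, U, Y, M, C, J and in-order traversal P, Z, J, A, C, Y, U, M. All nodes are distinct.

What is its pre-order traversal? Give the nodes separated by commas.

J, Z, P, C, A, M, Y, U

The last element of post-order is the root; it splits in-order into left and right subtrees.
Root J: left subtree has 2 nodes {P, Z}, right has 5 {A, C, Y, U, M}.
  Root Z: left subtree has 1 node {P}, right has 0 { }.
  Root C: left subtree has 1 node {A}, right has 3 {Y, U, M}.
    Root M: left subtree has 2 nodes {Y, U}, right has 0 { }.
      Root Y: left subtree has 0 nodes { }, right has 1 {U}.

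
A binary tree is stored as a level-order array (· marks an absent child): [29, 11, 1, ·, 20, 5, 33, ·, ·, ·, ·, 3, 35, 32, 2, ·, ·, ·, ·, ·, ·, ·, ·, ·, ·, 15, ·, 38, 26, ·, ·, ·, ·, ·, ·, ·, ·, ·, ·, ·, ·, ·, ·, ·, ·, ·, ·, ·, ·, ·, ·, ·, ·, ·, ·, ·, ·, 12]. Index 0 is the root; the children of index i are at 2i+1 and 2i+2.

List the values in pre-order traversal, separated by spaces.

Pre-order visits the node, then its left subtree, then its right subtree.
Visit 29.
At 29: go left to 11.
  Visit 11.
  At 11: no left child.
  At 11: go right to 20.
    20 is a leaf — visit 20.
At 29: go right to 1.
  Visit 1.
  At 1: go left to 5.
    Visit 5.
    At 5: go left to 3.
      3 is a leaf — visit 3.
    At 5: go right to 35.
      Visit 35.
      At 35: go left to 15.
        15 is a leaf — visit 15.
      At 35: no right child.
  At 1: go right to 33.
    Visit 33.
    At 33: go left to 32.
      Visit 32.
      At 32: go left to 38.
        38 is a leaf — visit 38.
      At 32: go right to 26.
        Visit 26.
        At 26: go left to 12.
          12 is a leaf — visit 12.
        At 26: no right child.
    At 33: go right to 2.
      2 is a leaf — visit 2.

29 11 20 1 5 3 35 15 33 32 38 26 12 2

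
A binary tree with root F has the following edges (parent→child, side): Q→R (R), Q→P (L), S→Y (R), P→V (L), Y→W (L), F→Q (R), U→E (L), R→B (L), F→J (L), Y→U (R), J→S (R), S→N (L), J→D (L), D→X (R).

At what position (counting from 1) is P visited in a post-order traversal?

11

Post-order visits the left subtree, then the right subtree, then the node.
At F: go left to J.
  At J: go left to D.
    At D: no left child.
    At D: go right to X.
      X is a leaf — visit X.
    Visit D.
  At J: go right to S.
    At S: go left to N.
      N is a leaf — visit N.
    At S: go right to Y.
      At Y: go left to W.
        W is a leaf — visit W.
      At Y: go right to U.
        At U: go left to E.
          E is a leaf — visit E.
        At U: no right child.
        Visit U.
      Visit Y.
    Visit S.
  Visit J.
At F: go right to Q.
  At Q: go left to P.
    At P: go left to V.
      V is a leaf — visit V.
    At P: no right child.
    Visit P.
  At Q: go right to R.
    At R: go left to B.
      B is a leaf — visit B.
    At R: no right child.
    Visit R.
  Visit Q.
Visit F.
Full post-order sequence: X, D, N, W, E, U, Y, S, J, V, P, B, R, Q, F.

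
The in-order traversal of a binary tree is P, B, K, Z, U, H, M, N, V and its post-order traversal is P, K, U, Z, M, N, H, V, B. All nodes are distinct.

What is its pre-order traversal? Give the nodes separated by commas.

B, P, V, H, Z, K, U, N, M

The last element of post-order is the root; it splits in-order into left and right subtrees.
Root B: left subtree has 1 node {P}, right has 7 {K, Z, U, H, M, N, V}.
  Root V: left subtree has 6 nodes {K, Z, U, H, M, N}, right has 0 { }.
    Root H: left subtree has 3 nodes {K, Z, U}, right has 2 {M, N}.
      Root Z: left subtree has 1 node {K}, right has 1 {U}.
      Root N: left subtree has 1 node {M}, right has 0 { }.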